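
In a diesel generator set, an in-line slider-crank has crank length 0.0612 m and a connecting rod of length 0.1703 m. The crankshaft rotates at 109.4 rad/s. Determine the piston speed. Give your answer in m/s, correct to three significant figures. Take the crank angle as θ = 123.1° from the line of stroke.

ω = 109.4 rad/s
For an in-line slider-crank, x = r cosθ + √(L² − r² sin²θ), so v = −rω sinθ·[1 + r cosθ/√(L² − r² sin²θ)].
With r = 0.0612 m, L = 0.1703 m, θ = 123.1°: √(L² − r² sin²θ) = 0.1624 m.
v = −0.0612·109.4·0.83772·[1 + 0.0612·-0.54610/0.1624] = -4.4545 m/s.
|v| = 4.4545 m/s.

4.45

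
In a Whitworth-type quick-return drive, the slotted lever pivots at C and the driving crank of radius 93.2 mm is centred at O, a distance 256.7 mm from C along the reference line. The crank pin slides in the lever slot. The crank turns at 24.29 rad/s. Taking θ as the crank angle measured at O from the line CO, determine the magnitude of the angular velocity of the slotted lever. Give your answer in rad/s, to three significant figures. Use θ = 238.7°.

1.83

ω = 24.29 rad/s
Crank pin A relative to C: A = (d + r cosθ, r sinθ); lever angle φ = atan2(r sinθ, d + r cosθ).
Differentiating tanφ: φ̇ = rω(d cosθ + r)/(d² + r² + 2dr cosθ).
d² + r² + 2dr cosθ = |CA|² = 0.0497227 m²;  d cosθ + r = -0.040161 m.
|ω_lever| = |0.0932·24.29·-0.040161| / 0.0497227 = 1.8285 rad/s.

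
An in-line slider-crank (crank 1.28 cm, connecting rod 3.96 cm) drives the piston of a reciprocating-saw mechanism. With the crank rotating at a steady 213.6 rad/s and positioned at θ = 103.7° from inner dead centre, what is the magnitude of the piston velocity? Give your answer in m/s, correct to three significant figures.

2.44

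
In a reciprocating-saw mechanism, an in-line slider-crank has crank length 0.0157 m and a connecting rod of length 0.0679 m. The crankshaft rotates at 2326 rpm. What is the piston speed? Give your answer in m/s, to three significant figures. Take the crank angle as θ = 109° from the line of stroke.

3.34

ω = 2π·2326/60 = 243.6 rad/s
For an in-line slider-crank, x = r cosθ + √(L² − r² sin²θ), so v = −rω sinθ·[1 + r cosθ/√(L² − r² sin²θ)].
With r = 0.0157 m, L = 0.0679 m, θ = 109°: √(L² − r² sin²θ) = 0.066257 m.
v = −0.0157·243.6·0.94552·[1 + 0.0157·-0.32557/0.066257] = -3.3369 m/s.
|v| = 3.3369 m/s.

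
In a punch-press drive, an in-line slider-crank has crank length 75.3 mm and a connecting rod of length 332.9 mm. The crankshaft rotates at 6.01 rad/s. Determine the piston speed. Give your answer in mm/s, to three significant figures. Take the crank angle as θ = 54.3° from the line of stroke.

ω = 6.01 rad/s
For an in-line slider-crank, x = r cosθ + √(L² − r² sin²θ), so v = −rω sinθ·[1 + r cosθ/√(L² − r² sin²θ)].
With r = 0.0753 m, L = 0.3329 m, θ = 54.3°: √(L² − r² sin²θ) = 0.32724 m.
v = −0.0753·6.01·0.81208·[1 + 0.0753·0.58354/0.32724] = -0.41686 m/s.
|v| = 0.41686 m/s = 416.86 mm/s.

417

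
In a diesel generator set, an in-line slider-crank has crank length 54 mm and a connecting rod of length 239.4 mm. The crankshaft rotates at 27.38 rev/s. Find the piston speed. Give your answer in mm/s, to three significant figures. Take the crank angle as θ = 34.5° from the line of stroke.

6250

ω = 2π·27.4 = 172 rad/s
For an in-line slider-crank, x = r cosθ + √(L² − r² sin²θ), so v = −rω sinθ·[1 + r cosθ/√(L² − r² sin²θ)].
With r = 0.054 m, L = 0.2394 m, θ = 34.5°: √(L² − r² sin²θ) = 0.23744 m.
v = −0.054·172·0.56641·[1 + 0.054·0.82413/0.23744] = -6.248 m/s.
|v| = 6.248 m/s = 6248 mm/s.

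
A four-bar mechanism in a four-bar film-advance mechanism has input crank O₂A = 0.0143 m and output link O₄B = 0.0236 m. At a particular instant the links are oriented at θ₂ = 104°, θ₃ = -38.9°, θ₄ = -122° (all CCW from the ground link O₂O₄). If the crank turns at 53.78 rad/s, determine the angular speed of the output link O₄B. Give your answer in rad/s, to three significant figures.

19.8

ω₂ = 53.78 rad/s
Differentiating the loop-closure r₂e^{iθ₂}+r₃e^{iθ₃}=r₁+r₄e^{iθ₄} gives r₂ω₂e^{iθ₂}+r₃ω₃e^{iθ₃}=r₄ω₄e^{iθ₄}.
Eliminating the other unknown: ω₄ = r₂ω₂ sin(θ₂−θ₃) / [r₄ sin(θ₄−θ₃)].
Numerator sine = +0.60321; denominator sine = -0.99276.
Result = 0.0143·53.78·(+0.60321) / (0.0236·(-0.99276)) = -19.8 rad/s; magnitude 19.8 rad/s.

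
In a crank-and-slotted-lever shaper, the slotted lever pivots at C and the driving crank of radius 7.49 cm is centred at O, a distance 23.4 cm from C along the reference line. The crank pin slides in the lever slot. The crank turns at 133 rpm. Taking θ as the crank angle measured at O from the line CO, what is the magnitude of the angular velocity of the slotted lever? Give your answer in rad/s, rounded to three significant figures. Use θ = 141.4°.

ω = 13.93 rad/s (from 133 rpm).
Crank pin A relative to C: A = (d + r cosθ, r sinθ); lever angle φ = atan2(r sinθ, d + r cosθ).
Differentiating tanφ: φ̇ = rω(d cosθ + r)/(d² + r² + 2dr cosθ).
d² + r² + 2dr cosθ = |CA|² = 0.0329712 m²;  d cosθ + r = -0.10798 m.
|ω_lever| = |0.0749·13.93·-0.10798| / 0.0329712 = 3.4163 rad/s.

3.42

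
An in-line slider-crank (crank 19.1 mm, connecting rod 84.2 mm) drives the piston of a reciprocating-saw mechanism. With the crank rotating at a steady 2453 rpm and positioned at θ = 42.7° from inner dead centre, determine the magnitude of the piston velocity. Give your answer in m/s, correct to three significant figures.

3.89

ω = 2π·2453/60 = 256.9 rad/s
For an in-line slider-crank, x = r cosθ + √(L² − r² sin²θ), so v = −rω sinθ·[1 + r cosθ/√(L² − r² sin²θ)].
With r = 0.0191 m, L = 0.0842 m, θ = 42.7°: √(L² − r² sin²θ) = 0.083198 m.
v = −0.0191·256.9·0.67816·[1 + 0.0191·0.73491/0.083198] = -3.8887 m/s.
|v| = 3.8887 m/s.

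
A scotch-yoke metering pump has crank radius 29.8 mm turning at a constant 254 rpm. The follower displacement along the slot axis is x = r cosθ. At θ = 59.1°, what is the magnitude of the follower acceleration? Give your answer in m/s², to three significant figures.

ω = 26.6 rad/s (from 254 rpm).
x = r cosθ ⇒ ẍ = −rω² cosθ (ω constant).
|a| = rω²|cosθ| = 0.0298·(26.6)²·|cos 59.1°| = 10.827 m/s².

10.8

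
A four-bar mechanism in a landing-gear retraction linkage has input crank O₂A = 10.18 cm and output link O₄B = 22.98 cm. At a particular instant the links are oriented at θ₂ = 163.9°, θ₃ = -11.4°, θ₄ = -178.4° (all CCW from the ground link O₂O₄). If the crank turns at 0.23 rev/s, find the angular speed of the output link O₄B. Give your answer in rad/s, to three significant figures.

0.233

ω₂ = 1.445 rad/s (from 0.23 rev/s).
Differentiating the loop-closure r₂e^{iθ₂}+r₃e^{iθ₃}=r₁+r₄e^{iθ₄} gives r₂ω₂e^{iθ₂}+r₃ω₃e^{iθ₃}=r₄ω₄e^{iθ₄}.
Eliminating the other unknown: ω₄ = r₂ω₂ sin(θ₂−θ₃) / [r₄ sin(θ₄−θ₃)].
Numerator sine = +0.08194; denominator sine = -0.22495.
Result = 0.1018·1.445·(+0.08194) / (0.2298·(-0.22495)) = -0.23319 rad/s; magnitude 0.23319 rad/s.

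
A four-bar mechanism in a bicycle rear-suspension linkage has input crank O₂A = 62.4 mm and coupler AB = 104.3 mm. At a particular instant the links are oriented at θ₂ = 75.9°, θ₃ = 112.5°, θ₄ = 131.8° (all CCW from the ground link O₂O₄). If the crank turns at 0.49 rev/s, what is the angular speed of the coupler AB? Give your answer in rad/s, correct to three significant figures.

4.61

ω₂ = 3.079 rad/s (from 0.49 rev/s).
Differentiating the loop-closure r₂e^{iθ₂}+r₃e^{iθ₃}=r₁+r₄e^{iθ₄} gives r₂ω₂e^{iθ₂}+r₃ω₃e^{iθ₃}=r₄ω₄e^{iθ₄}.
Eliminating the other unknown: ω₃ = r₂ω₂ sin(θ₄−θ₂) / [r₃ sin(θ₃−θ₄)].
Numerator sine = +0.82806; denominator sine = -0.33051.
Result = 0.0624·3.079·(+0.82806) / (0.1043·(-0.33051)) = -4.6147 rad/s; magnitude 4.6147 rad/s.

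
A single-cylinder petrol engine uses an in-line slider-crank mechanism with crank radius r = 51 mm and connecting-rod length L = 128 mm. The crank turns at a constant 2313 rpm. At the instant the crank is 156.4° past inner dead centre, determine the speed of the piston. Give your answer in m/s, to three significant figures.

3.12

ω = 2π·2313/60 = 242.2 rad/s
For an in-line slider-crank, x = r cosθ + √(L² − r² sin²θ), so v = −rω sinθ·[1 + r cosθ/√(L² − r² sin²θ)].
With r = 0.051 m, L = 0.128 m, θ = 156.4°: √(L² − r² sin²θ) = 0.12636 m.
v = −0.051·242.2·0.40035·[1 + 0.051·-0.91636/0.12636] = -3.1164 m/s.
|v| = 3.1164 m/s.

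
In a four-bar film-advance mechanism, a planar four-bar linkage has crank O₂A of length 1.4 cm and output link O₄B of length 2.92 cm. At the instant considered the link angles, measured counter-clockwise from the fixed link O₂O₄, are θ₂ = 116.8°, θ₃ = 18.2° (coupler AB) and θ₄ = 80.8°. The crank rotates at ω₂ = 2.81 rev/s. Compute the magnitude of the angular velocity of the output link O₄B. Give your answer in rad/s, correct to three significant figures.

9.43

ω₂ = 17.66 rad/s (from 2.81 rev/s).
Differentiating the loop-closure r₂e^{iθ₂}+r₃e^{iθ₃}=r₁+r₄e^{iθ₄} gives r₂ω₂e^{iθ₂}+r₃ω₃e^{iθ₃}=r₄ω₄e^{iθ₄}.
Eliminating the other unknown: ω₄ = r₂ω₂ sin(θ₂−θ₃) / [r₄ sin(θ₄−θ₃)].
Numerator sine = +0.98876; denominator sine = +0.88782.
Result = 0.014·17.66·(+0.98876) / (0.0292·(+0.88782)) = +9.4275 rad/s; magnitude 9.4275 rad/s.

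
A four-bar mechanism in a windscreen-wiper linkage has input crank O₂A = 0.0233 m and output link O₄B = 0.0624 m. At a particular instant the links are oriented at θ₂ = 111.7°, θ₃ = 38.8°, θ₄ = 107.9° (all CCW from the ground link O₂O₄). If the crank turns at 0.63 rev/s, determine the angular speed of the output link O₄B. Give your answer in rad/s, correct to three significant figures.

ω₂ = 3.958 rad/s (from 0.63 rev/s).
Differentiating the loop-closure r₂e^{iθ₂}+r₃e^{iθ₃}=r₁+r₄e^{iθ₄} gives r₂ω₂e^{iθ₂}+r₃ω₃e^{iθ₃}=r₄ω₄e^{iθ₄}.
Eliminating the other unknown: ω₄ = r₂ω₂ sin(θ₂−θ₃) / [r₄ sin(θ₄−θ₃)].
Numerator sine = +0.95579; denominator sine = +0.93420.
Result = 0.0233·3.958·(+0.95579) / (0.0624·(+0.93420)) = +1.5122 rad/s; magnitude 1.5122 rad/s.

1.51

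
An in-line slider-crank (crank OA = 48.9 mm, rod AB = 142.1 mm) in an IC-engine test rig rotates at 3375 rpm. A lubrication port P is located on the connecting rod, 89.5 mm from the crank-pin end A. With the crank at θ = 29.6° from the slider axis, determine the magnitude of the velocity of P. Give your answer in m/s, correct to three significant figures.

ω = 353.4 rad/s.  Crank-pin speed |V_A| = rω = 17.283 m/s, perpendicular to OA.
Rod angle: sinφ = −(r/L) sinθ ⇒ φ = -9.786°; ω_rod = −rω cosθ/√(L²−r²sin²θ) = -107.31 rad/s.
V_P = V_A + ω_rod × AP, with AP = 0.0895 m along the rod.
Components: V_Px = −rω sinθ − a·ω_rod·sinφ = -10.169 m/s;  V_Py = rω cosθ + a·ω_rod·cosφ = +5.5625 m/s.
|V_P| = √(V_Px² + V_Py²) = 11.591 m/s.

11.6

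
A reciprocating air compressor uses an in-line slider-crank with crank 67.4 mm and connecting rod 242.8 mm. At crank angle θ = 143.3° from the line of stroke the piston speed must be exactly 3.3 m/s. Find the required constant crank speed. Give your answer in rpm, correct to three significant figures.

For an in-line slider-crank, |v_piston| = rω|sinθ|·[1 + r cosθ/√(L² − r² sin²θ)].
With r = 0.0674 m, L = 0.2428 m, θ = 143.3°: the bracketed kinematic factor |dx/dθ| = 0.031189 m.
ω = v/|dx/dθ| = 3.3/0.031189 = 105.81 rad/s.
N = 60ω/(2π) = 1010.4 rpm.

1010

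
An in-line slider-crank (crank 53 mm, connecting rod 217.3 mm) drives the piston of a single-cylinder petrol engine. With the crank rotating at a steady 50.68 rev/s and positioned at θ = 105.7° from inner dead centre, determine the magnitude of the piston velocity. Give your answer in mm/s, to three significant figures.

15100

ω = 2π·50.7 = 318.4 rad/s
For an in-line slider-crank, x = r cosθ + √(L² − r² sin²θ), so v = −rω sinθ·[1 + r cosθ/√(L² − r² sin²θ)].
With r = 0.053 m, L = 0.2173 m, θ = 105.7°: √(L² − r² sin²θ) = 0.21122 m.
v = −0.053·318.4·0.96269·[1 + 0.053·-0.27060/0.21122] = -15.144 m/s.
|v| = 15.144 m/s = 15144 mm/s.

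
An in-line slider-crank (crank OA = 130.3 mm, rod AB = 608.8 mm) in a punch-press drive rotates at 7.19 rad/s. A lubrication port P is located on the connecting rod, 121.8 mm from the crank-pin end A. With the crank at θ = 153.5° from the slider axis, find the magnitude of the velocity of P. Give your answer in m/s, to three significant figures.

ω = 7.19 rad/s.  Crank-pin speed |V_A| = rω = 0.93686 m/s, perpendicular to OA.
Rod angle: sinφ = −(r/L) sinθ ⇒ φ = -5.480°; ω_rod = −rω cosθ/√(L²−r²sin²θ) = +1.3835 rad/s.
V_P = V_A + ω_rod × AP, with AP = 0.1218 m along the rod.
Components: V_Px = −rω sinθ − a·ω_rod·sinφ = -0.40193 m/s;  V_Py = rω cosθ + a·ω_rod·cosφ = -0.67069 m/s.
|V_P| = √(V_Px² + V_Py²) = 0.7819 m/s.

0.782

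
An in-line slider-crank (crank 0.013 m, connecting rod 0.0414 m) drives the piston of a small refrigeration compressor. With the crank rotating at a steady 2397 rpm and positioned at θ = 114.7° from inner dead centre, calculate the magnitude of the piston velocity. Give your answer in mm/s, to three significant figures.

2560

ω = 2π·2397/60 = 251 rad/s
For an in-line slider-crank, x = r cosθ + √(L² − r² sin²θ), so v = −rω sinθ·[1 + r cosθ/√(L² − r² sin²θ)].
With r = 0.013 m, L = 0.0414 m, θ = 114.7°: √(L² − r² sin²θ) = 0.03968 m.
v = −0.013·251·0.90851·[1 + 0.013·-0.41787/0.03968] = -2.5588 m/s.
|v| = 2.5588 m/s = 2558.8 mm/s.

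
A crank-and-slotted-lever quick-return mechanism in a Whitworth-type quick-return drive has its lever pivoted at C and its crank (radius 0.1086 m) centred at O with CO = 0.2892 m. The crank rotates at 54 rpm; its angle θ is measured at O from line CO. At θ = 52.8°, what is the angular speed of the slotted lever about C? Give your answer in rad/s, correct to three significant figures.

1.30

ω = 5.655 rad/s (from 54 rpm).
Crank pin A relative to C: A = (d + r cosθ, r sinθ); lever angle φ = atan2(r sinθ, d + r cosθ).
Differentiating tanφ: φ̇ = rω(d cosθ + r)/(d² + r² + 2dr cosθ).
d² + r² + 2dr cosθ = |CA|² = 0.133408 m²;  d cosθ + r = +0.28345 m.
|ω_lever| = |0.1086·5.655·+0.28345| / 0.133408 = 1.3048 rad/s.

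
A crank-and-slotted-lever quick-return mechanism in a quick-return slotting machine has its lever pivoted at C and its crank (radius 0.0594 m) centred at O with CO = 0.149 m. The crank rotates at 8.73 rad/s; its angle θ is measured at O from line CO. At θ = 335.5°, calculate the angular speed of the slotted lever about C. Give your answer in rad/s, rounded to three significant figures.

ω = 8.73 rad/s
Crank pin A relative to C: A = (d + r cosθ, r sinθ); lever angle φ = atan2(r sinθ, d + r cosθ).
Differentiating tanφ: φ̇ = rω(d cosθ + r)/(d² + r² + 2dr cosθ).
d² + r² + 2dr cosθ = |CA|² = 0.0418368 m²;  d cosθ + r = +0.19498 m.
|ω_lever| = |0.0594·8.73·+0.19498| / 0.0418368 = 2.4168 rad/s.

2.42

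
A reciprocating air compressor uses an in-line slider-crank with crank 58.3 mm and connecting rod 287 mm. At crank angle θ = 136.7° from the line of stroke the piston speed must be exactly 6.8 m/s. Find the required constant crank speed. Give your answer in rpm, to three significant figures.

1910

For an in-line slider-crank, |v_piston| = rω|sinθ|·[1 + r cosθ/√(L² − r² sin²θ)].
With r = 0.0583 m, L = 0.287 m, θ = 136.7°: the bracketed kinematic factor |dx/dθ| = 0.034014 m.
ω = v/|dx/dθ| = 6.8/0.034014 = 199.92 rad/s.
N = 60ω/(2π) = 1909.1 rpm.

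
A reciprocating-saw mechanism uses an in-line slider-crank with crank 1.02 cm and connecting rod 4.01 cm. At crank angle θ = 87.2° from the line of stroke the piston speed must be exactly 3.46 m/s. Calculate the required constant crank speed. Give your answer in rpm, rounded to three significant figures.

3200

For an in-line slider-crank, |v_piston| = rω|sinθ|·[1 + r cosθ/√(L² − r² sin²θ)].
With r = 0.0102 m, L = 0.0401 m, θ = 87.2°: the bracketed kinematic factor |dx/dθ| = 0.010319 m.
ω = v/|dx/dθ| = 3.46/0.010319 = 335.31 rad/s.
N = 60ω/(2π) = 3202 rpm.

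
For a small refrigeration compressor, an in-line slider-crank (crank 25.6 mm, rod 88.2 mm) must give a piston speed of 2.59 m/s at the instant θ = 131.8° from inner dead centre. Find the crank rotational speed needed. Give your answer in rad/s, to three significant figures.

169

For an in-line slider-crank, |v_piston| = rω|sinθ|·[1 + r cosθ/√(L² − r² sin²θ)].
With r = 0.0256 m, L = 0.0882 m, θ = 131.8°: the bracketed kinematic factor |dx/dθ| = 0.015303 m.
ω = v/|dx/dθ| = 2.59/0.015303 = 169.25 rad/s.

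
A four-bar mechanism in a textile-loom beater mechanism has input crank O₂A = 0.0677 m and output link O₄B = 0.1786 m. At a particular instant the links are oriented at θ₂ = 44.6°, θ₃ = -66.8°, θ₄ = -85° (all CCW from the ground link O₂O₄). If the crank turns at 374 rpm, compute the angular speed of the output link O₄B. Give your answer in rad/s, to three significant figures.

ω₂ = 39.17 rad/s (from 374 rpm).
Differentiating the loop-closure r₂e^{iθ₂}+r₃e^{iθ₃}=r₁+r₄e^{iθ₄} gives r₂ω₂e^{iθ₂}+r₃ω₃e^{iθ₃}=r₄ω₄e^{iθ₄}.
Eliminating the other unknown: ω₄ = r₂ω₂ sin(θ₂−θ₃) / [r₄ sin(θ₄−θ₃)].
Numerator sine = +0.93106; denominator sine = -0.31233.
Result = 0.0677·39.17·(+0.93106) / (0.1786·(-0.31233)) = -44.255 rad/s; magnitude 44.255 rad/s.

44.3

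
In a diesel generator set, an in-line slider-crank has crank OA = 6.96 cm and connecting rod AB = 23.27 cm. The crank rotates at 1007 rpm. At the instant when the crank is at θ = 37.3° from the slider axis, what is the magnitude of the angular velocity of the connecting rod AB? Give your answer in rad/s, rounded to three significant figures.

25.5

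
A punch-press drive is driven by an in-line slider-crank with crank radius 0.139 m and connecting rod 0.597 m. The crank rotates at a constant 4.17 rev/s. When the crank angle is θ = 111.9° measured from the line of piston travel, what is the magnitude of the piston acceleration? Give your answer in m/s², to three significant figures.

51.9

ω = 2π·4.17 = 26.2 rad/s
x(θ) = r cosθ + √(L² − r² sin²θ); with ω constant, a = ω²·d²x/dθ².
d²x/dθ² = −r cosθ − r²(cos2θ)/√u − r⁴ sin²2θ/(4u^{3/2}),  u = L² − r² sin²θ = 0.339776 m².
Substituting r = 0.139 m, L = 0.597 m, θ = 111.9°: d²x/dθ² = +0.075543 m.
a = ω²·d²x/dθ² = (26.2)²·(+0.075543) = +51.859 m/s²;  |a| = 51.859 m/s².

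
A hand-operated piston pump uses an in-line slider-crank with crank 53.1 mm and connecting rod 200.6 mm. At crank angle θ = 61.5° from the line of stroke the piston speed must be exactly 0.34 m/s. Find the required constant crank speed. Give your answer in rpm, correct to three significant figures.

61.6

For an in-line slider-crank, |v_piston| = rω|sinθ|·[1 + r cosθ/√(L² − r² sin²θ)].
With r = 0.0531 m, L = 0.2006 m, θ = 61.5°: the bracketed kinematic factor |dx/dθ| = 0.052726 m.
ω = v/|dx/dθ| = 0.34/0.052726 = 6.4485 rad/s.
N = 60ω/(2π) = 61.578 rpm.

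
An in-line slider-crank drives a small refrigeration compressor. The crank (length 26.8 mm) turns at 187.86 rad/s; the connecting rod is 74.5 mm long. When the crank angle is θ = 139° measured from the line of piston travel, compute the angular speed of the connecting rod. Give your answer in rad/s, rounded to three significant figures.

ω = 187.9 rad/s
The rod makes angle φ with the slider axis where L sinφ = r sinθ; differentiating, L cosφ·φ̇ = r ω cosθ.
L cosφ = √(L² − r² sin²θ) = 0.072396 m.
|ω_rod| = r ω |cosθ| / √(L² − r² sin²θ) = 0.0268·187.9·0.75471/0.072396 = 52.485 rad/s.

52.5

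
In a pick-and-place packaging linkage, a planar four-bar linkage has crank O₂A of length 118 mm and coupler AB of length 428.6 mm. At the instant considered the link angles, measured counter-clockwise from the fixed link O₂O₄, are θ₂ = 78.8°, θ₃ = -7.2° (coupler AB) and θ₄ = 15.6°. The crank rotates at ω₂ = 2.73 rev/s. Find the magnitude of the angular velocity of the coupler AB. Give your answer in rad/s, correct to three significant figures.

10.9

ω₂ = 17.15 rad/s (from 2.73 rev/s).
Differentiating the loop-closure r₂e^{iθ₂}+r₃e^{iθ₃}=r₁+r₄e^{iθ₄} gives r₂ω₂e^{iθ₂}+r₃ω₃e^{iθ₃}=r₄ω₄e^{iθ₄}.
Eliminating the other unknown: ω₃ = r₂ω₂ sin(θ₄−θ₂) / [r₃ sin(θ₃−θ₄)].
Numerator sine = -0.89259; denominator sine = -0.38752.
Result = 0.118·17.15·(-0.89259) / (0.4286·(-0.38752)) = +10.878 rad/s; magnitude 10.878 rad/s.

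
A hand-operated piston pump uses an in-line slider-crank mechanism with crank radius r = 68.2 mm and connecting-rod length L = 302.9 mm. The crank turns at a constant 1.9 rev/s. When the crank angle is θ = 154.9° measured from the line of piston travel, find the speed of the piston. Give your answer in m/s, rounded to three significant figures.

0.275

ω = 2π·1.9 = 11.94 rad/s
For an in-line slider-crank, x = r cosθ + √(L² − r² sin²θ), so v = −rω sinθ·[1 + r cosθ/√(L² − r² sin²θ)].
With r = 0.0682 m, L = 0.3029 m, θ = 154.9°: √(L² − r² sin²θ) = 0.30152 m.
v = −0.0682·11.94·0.42420·[1 + 0.0682·-0.90557/0.30152] = -0.27463 m/s.
|v| = 0.27463 m/s.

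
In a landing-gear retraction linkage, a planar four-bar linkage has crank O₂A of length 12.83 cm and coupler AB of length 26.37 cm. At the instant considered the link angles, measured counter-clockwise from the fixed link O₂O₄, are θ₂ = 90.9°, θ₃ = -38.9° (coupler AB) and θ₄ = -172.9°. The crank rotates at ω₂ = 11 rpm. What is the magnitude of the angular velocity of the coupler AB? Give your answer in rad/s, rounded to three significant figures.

0.775

ω₂ = 1.152 rad/s (from 11 rpm).
Differentiating the loop-closure r₂e^{iθ₂}+r₃e^{iθ₃}=r₁+r₄e^{iθ₄} gives r₂ω₂e^{iθ₂}+r₃ω₃e^{iθ₃}=r₄ω₄e^{iθ₄}.
Eliminating the other unknown: ω₃ = r₂ω₂ sin(θ₄−θ₂) / [r₃ sin(θ₃−θ₄)].
Numerator sine = +0.99415; denominator sine = +0.71934.
Result = 0.1283·1.152·(+0.99415) / (0.2637·(+0.71934)) = +0.77456 rad/s; magnitude 0.77456 rad/s.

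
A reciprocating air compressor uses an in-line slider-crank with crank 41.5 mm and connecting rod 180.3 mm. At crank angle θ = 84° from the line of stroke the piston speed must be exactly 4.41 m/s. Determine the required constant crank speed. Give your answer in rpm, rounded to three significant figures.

996

For an in-line slider-crank, |v_piston| = rω|sinθ|·[1 + r cosθ/√(L² − r² sin²θ)].
With r = 0.0415 m, L = 0.1803 m, θ = 84°: the bracketed kinematic factor |dx/dθ| = 0.042293 m.
ω = v/|dx/dθ| = 4.41/0.042293 = 104.27 rad/s.
N = 60ω/(2π) = 995.74 rpm.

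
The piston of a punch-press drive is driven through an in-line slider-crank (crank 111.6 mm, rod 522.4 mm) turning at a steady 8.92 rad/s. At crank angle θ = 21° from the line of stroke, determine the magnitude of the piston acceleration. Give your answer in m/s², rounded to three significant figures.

9.71

ω = 8.92 rad/s
x(θ) = r cosθ + √(L² − r² sin²θ); with ω constant, a = ω²·d²x/dθ².
d²x/dθ² = −r cosθ − r²(cos2θ)/√u − r⁴ sin²2θ/(4u^{3/2}),  u = L² − r² sin²θ = 0.271302 m².
Substituting r = 0.1116 m, L = 0.5224 m, θ = 21°: d²x/dθ² = -0.12208 m.
a = ω²·d²x/dθ² = (8.92)²·(-0.12208) = -9.7135 m/s²;  |a| = 9.7135 m/s².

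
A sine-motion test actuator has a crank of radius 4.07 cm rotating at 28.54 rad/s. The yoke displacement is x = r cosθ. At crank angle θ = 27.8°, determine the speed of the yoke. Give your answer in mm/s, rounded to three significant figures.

ω = 28.54 rad/s
x = r cosθ ⇒ ẋ = −rω sinθ.
|v| = rω|sinθ| = 0.0407·28.54·|sin 27.8°| = 0.54174 m/s = 541.74 mm/s.

542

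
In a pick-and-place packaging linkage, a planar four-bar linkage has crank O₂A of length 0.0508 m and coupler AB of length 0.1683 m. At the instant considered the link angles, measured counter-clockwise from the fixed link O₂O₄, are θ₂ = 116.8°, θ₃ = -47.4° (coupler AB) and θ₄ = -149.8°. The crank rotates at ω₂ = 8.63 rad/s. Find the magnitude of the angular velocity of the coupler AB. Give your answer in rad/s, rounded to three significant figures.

ω₂ = 8.63 rad/s
Differentiating the loop-closure r₂e^{iθ₂}+r₃e^{iθ₃}=r₁+r₄e^{iθ₄} gives r₂ω₂e^{iθ₂}+r₃ω₃e^{iθ₃}=r₄ω₄e^{iθ₄}.
Eliminating the other unknown: ω₃ = r₂ω₂ sin(θ₄−θ₂) / [r₃ sin(θ₃−θ₄)].
Numerator sine = +0.99824; denominator sine = +0.97667.
Result = 0.0508·8.63·(+0.99824) / (0.1683·(+0.97667)) = +2.6624 rad/s; magnitude 2.6624 rad/s.

2.66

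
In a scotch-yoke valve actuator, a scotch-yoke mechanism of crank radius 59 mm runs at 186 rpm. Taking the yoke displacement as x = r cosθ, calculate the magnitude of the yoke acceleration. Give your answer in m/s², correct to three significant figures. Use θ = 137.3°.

16.5

ω = 19.48 rad/s (from 186 rpm).
x = r cosθ ⇒ ẍ = −rω² cosθ (ω constant).
|a| = rω²|cosθ| = 0.059·(19.48)²·|cos 137.3°| = 16.45 m/s².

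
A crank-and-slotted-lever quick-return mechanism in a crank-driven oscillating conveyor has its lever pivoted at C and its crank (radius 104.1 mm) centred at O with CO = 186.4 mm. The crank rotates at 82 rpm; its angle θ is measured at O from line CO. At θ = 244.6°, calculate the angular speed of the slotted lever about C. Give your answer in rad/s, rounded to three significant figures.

ω = 8.587 rad/s (from 82 rpm).
Crank pin A relative to C: A = (d + r cosθ, r sinθ); lever angle φ = atan2(r sinθ, d + r cosθ).
Differentiating tanφ: φ̇ = rω(d cosθ + r)/(d² + r² + 2dr cosθ).
d² + r² + 2dr cosθ = |CA|² = 0.0289354 m²;  d cosθ + r = +0.024146 m.
|ω_lever| = |0.1041·8.587·+0.024146| / 0.0289354 = 0.74596 rad/s.

0.746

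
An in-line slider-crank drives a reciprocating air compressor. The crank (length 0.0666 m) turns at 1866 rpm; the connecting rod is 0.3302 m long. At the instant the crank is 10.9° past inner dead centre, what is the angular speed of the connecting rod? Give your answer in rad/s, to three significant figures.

38.7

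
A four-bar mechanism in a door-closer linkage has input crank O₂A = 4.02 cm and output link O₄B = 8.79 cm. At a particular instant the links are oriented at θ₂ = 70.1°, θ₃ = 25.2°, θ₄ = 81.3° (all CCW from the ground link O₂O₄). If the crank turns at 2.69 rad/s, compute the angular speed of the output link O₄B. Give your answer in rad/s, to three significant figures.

1.05

ω₂ = 2.69 rad/s
Differentiating the loop-closure r₂e^{iθ₂}+r₃e^{iθ₃}=r₁+r₄e^{iθ₄} gives r₂ω₂e^{iθ₂}+r₃ω₃e^{iθ₃}=r₄ω₄e^{iθ₄}.
Eliminating the other unknown: ω₄ = r₂ω₂ sin(θ₂−θ₃) / [r₄ sin(θ₄−θ₃)].
Numerator sine = +0.70587; denominator sine = +0.83001.
Result = 0.0402·2.69·(+0.70587) / (0.0879·(+0.83001)) = +1.0462 rad/s; magnitude 1.0462 rad/s.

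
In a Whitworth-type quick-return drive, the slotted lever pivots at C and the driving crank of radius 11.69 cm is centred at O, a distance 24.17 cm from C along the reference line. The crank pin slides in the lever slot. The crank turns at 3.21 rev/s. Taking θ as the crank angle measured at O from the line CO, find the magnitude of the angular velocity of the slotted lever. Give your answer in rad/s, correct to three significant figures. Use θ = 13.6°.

6.53

ω = 20.17 rad/s (from 3.21 rev/s).
Crank pin A relative to C: A = (d + r cosθ, r sinθ); lever angle φ = atan2(r sinθ, d + r cosθ).
Differentiating tanφ: φ̇ = rω(d cosθ + r)/(d² + r² + 2dr cosθ).
d² + r² + 2dr cosθ = |CA|² = 0.127009 m²;  d cosθ + r = +0.35182 m.
|ω_lever| = |0.1169·20.17·+0.35182| / 0.127009 = 6.5311 rad/s.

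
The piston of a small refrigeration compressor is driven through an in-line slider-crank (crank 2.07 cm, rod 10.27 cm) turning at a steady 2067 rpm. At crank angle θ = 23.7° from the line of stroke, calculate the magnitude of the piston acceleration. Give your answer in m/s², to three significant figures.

ω = 2π·2067/60 = 216.5 rad/s
x(θ) = r cosθ + √(L² − r² sin²θ); with ω constant, a = ω²·d²x/dθ².
d²x/dθ² = −r cosθ − r²(cos2θ)/√u − r⁴ sin²2θ/(4u^{3/2}),  u = L² − r² sin²θ = 0.0104781 m².
Substituting r = 0.0207 m, L = 0.1027 m, θ = 23.7°: d²x/dθ² = -0.021811 m.
a = ω²·d²x/dθ² = (216.5)²·(-0.021811) = -1021.9 m/s²;  |a| = 1021.9 m/s².

1020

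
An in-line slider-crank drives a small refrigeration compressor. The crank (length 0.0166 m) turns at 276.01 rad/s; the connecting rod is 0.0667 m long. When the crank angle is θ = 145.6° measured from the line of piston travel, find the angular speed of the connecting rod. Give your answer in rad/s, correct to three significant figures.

57.2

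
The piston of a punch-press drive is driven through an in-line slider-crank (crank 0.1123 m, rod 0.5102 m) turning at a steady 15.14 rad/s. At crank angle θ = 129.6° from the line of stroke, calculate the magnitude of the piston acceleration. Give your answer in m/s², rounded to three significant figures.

17.4

ω = 15.14 rad/s
x(θ) = r cosθ + √(L² − r² sin²θ); with ω constant, a = ω²·d²x/dθ².
d²x/dθ² = −r cosθ − r²(cos2θ)/√u − r⁴ sin²2θ/(4u^{3/2}),  u = L² − r² sin²θ = 0.252817 m².
Substituting r = 0.1123 m, L = 0.5102 m, θ = 129.6°: d²x/dθ² = +0.075981 m.
a = ω²·d²x/dθ² = (15.14)²·(+0.075981) = +17.416 m/s²;  |a| = 17.416 m/s².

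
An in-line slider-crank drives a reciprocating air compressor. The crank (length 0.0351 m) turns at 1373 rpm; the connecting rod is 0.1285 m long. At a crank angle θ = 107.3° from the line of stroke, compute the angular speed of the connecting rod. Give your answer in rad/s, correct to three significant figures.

ω = 143.8 rad/s (converted from 1373 rpm).
The rod makes angle φ with the slider axis where L sinφ = r sinθ; differentiating, L cosφ·φ̇ = r ω cosθ.
L cosφ = √(L² − r² sin²θ) = 0.12405 m.
|ω_rod| = r ω |cosθ| / √(L² − r² sin²θ) = 0.0351·143.8·0.29737/0.12405 = 12.098 rad/s.

12.1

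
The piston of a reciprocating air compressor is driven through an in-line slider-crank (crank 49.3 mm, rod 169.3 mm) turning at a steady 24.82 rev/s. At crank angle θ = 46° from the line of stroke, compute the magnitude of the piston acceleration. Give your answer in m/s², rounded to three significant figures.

828

ω = 2π·24.8 = 155.9 rad/s
x(θ) = r cosθ + √(L² − r² sin²θ); with ω constant, a = ω²·d²x/dθ².
d²x/dθ² = −r cosθ − r²(cos2θ)/√u − r⁴ sin²2θ/(4u^{3/2}),  u = L² − r² sin²θ = 0.0274048 m².
Substituting r = 0.0493 m, L = 0.1693 m, θ = 46°: d²x/dθ² = -0.034059 m.
a = ω²·d²x/dθ² = (155.9)²·(-0.034059) = -828.32 m/s²;  |a| = 828.32 m/s².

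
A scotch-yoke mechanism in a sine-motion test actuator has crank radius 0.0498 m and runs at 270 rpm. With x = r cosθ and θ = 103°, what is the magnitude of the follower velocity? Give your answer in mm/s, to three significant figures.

1370

ω = 28.27 rad/s (from 270 rpm).
x = r cosθ ⇒ ẋ = −rω sinθ.
|v| = rω|sinθ| = 0.0498·28.27·|sin 103°| = 1.372 m/s = 1372 mm/s.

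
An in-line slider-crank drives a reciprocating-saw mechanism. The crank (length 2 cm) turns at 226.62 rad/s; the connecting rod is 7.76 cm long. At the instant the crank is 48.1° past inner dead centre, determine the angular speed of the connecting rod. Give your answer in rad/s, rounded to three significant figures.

39.7

ω = 226.6 rad/s
The rod makes angle φ with the slider axis where L sinφ = r sinθ; differentiating, L cosφ·φ̇ = r ω cosθ.
L cosφ = √(L² − r² sin²θ) = 0.076159 m.
|ω_rod| = r ω |cosθ| / √(L² − r² sin²θ) = 0.02·226.6·0.66783/0.076159 = 39.744 rad/s.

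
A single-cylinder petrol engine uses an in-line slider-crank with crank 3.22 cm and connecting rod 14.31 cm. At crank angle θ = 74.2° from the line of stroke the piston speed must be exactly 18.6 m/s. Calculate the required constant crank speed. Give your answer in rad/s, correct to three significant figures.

For an in-line slider-crank, |v_piston| = rω|sinθ|·[1 + r cosθ/√(L² − r² sin²θ)].
With r = 0.0322 m, L = 0.1431 m, θ = 74.2°: the bracketed kinematic factor |dx/dθ| = 0.032928 m.
ω = v/|dx/dθ| = 18.6/0.032928 = 564.87 rad/s.

565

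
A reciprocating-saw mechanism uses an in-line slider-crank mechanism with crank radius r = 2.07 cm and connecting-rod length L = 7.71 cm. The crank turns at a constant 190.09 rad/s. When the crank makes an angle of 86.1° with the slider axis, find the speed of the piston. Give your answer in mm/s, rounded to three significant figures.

4000

ω = 190.1 rad/s
For an in-line slider-crank, x = r cosθ + √(L² − r² sin²θ), so v = −rω sinθ·[1 + r cosθ/√(L² − r² sin²θ)].
With r = 0.0207 m, L = 0.0771 m, θ = 86.1°: √(L² − r² sin²θ) = 0.074283 m.
v = −0.0207·190.1·0.99768·[1 + 0.0207·0.06802/0.074283] = -4.0002 m/s.
|v| = 4.0002 m/s = 4000.2 mm/s.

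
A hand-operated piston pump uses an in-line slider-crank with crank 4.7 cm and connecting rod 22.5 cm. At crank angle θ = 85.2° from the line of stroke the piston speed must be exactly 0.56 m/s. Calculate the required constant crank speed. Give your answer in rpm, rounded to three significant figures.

112

For an in-line slider-crank, |v_piston| = rω|sinθ|·[1 + r cosθ/√(L² − r² sin²θ)].
With r = 0.047 m, L = 0.225 m, θ = 85.2°: the bracketed kinematic factor |dx/dθ| = 0.047672 m.
ω = v/|dx/dθ| = 0.56/0.047672 = 11.747 rad/s.
N = 60ω/(2π) = 112.17 rpm.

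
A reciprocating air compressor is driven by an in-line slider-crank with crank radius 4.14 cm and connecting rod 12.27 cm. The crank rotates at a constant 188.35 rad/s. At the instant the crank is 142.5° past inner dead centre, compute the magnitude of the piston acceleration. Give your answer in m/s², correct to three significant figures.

1020

ω = 188.3 rad/s
x(θ) = r cosθ + √(L² − r² sin²θ); with ω constant, a = ω²·d²x/dθ².
d²x/dθ² = −r cosθ − r²(cos2θ)/√u − r⁴ sin²2θ/(4u^{3/2}),  u = L² − r² sin²θ = 0.0144201 m².
Substituting r = 0.0414 m, L = 0.1227 m, θ = 142.5°: d²x/dθ² = +0.028755 m.
a = ω²·d²x/dθ² = (188.3)²·(+0.028755) = +1020.1 m/s²;  |a| = 1020.1 m/s².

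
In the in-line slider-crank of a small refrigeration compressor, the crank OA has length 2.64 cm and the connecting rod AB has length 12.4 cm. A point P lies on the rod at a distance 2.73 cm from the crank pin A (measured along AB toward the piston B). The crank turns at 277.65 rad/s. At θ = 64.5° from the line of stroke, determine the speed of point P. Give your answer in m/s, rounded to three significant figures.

ω = 277.6 rad/s.  Crank-pin speed |V_A| = rω = 7.33 m/s, perpendicular to OA.
Rod angle: sinφ = −(r/L) sinθ ⇒ φ = -11.079°; ω_rod = −rω cosθ/√(L²−r²sin²θ) = -25.932 rad/s.
V_P = V_A + ω_rod × AP, with AP = 0.0273 m along the rod.
Components: V_Px = −rω sinθ − a·ω_rod·sinφ = -6.752 m/s;  V_Py = rω cosθ + a·ω_rod·cosφ = +2.4609 m/s.
|V_P| = √(V_Px² + V_Py²) = 7.1864 m/s.

7.19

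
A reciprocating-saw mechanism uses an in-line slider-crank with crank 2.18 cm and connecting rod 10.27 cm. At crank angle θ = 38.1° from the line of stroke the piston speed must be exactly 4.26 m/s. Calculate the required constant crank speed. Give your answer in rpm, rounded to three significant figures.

For an in-line slider-crank, |v_piston| = rω|sinθ|·[1 + r cosθ/√(L² − r² sin²θ)].
With r = 0.0218 m, L = 0.1027 m, θ = 38.1°: the bracketed kinematic factor |dx/dθ| = 0.015718 m.
ω = v/|dx/dθ| = 4.26/0.015718 = 271.03 rad/s.
N = 60ω/(2π) = 2588.1 rpm.

2590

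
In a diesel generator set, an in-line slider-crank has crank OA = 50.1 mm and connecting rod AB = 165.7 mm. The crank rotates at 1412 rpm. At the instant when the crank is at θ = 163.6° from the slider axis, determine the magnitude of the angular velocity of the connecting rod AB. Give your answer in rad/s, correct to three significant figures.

ω = 147.9 rad/s (converted from 1412 rpm).
The rod makes angle φ with the slider axis where L sinφ = r sinθ; differentiating, L cosφ·φ̇ = r ω cosθ.
L cosφ = √(L² − r² sin²θ) = 0.1651 m.
|ω_rod| = r ω |cosθ| / √(L² − r² sin²θ) = 0.0501·147.9·0.95931/0.1651 = 43.045 rad/s.

43.0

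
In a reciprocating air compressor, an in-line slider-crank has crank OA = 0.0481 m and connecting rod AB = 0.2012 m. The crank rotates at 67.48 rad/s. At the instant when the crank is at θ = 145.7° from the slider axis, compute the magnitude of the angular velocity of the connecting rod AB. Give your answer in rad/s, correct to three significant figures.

13.4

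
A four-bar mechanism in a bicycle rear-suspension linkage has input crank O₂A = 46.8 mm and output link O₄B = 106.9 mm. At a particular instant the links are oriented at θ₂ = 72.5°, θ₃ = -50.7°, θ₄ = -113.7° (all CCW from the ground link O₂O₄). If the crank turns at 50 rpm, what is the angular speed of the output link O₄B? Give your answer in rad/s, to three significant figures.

2.15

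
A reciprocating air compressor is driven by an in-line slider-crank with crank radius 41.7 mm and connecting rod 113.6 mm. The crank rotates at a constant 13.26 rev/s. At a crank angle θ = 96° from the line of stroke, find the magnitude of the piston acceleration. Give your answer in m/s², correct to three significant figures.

142

ω = 2π·13.3 = 83.32 rad/s
x(θ) = r cosθ + √(L² − r² sin²θ); with ω constant, a = ω²·d²x/dθ².
d²x/dθ² = −r cosθ − r²(cos2θ)/√u − r⁴ sin²2θ/(4u^{3/2}),  u = L² − r² sin²θ = 0.0111851 m².
Substituting r = 0.0417 m, L = 0.1136 m, θ = 96°: d²x/dθ² = +0.020414 m.
a = ω²·d²x/dθ² = (83.32)²·(+0.020414) = +141.7 m/s²;  |a| = 141.7 m/s².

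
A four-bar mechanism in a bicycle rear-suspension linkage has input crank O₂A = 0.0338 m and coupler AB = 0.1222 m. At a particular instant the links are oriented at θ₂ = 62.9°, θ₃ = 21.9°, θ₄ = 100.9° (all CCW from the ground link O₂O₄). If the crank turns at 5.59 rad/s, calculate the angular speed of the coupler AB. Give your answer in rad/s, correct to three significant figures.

ω₂ = 5.59 rad/s
Differentiating the loop-closure r₂e^{iθ₂}+r₃e^{iθ₃}=r₁+r₄e^{iθ₄} gives r₂ω₂e^{iθ₂}+r₃ω₃e^{iθ₃}=r₄ω₄e^{iθ₄}.
Eliminating the other unknown: ω₃ = r₂ω₂ sin(θ₄−θ₂) / [r₃ sin(θ₃−θ₄)].
Numerator sine = +0.61566; denominator sine = -0.98163.
Result = 0.0338·5.59·(+0.61566) / (0.1222·(-0.98163)) = -0.96973 rad/s; magnitude 0.96973 rad/s.

0.970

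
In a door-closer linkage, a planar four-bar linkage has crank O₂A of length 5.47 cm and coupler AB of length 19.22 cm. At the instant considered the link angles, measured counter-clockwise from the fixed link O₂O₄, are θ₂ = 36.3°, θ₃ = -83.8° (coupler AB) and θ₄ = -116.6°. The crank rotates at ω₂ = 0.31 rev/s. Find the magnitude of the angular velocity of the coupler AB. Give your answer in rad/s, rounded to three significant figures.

ω₂ = 1.948 rad/s (from 0.31 rev/s).
Differentiating the loop-closure r₂e^{iθ₂}+r₃e^{iθ₃}=r₁+r₄e^{iθ₄} gives r₂ω₂e^{iθ₂}+r₃ω₃e^{iθ₃}=r₄ω₄e^{iθ₄}.
Eliminating the other unknown: ω₃ = r₂ω₂ sin(θ₄−θ₂) / [r₃ sin(θ₃−θ₄)].
Numerator sine = -0.45554; denominator sine = +0.54171.
Result = 0.0547·1.948·(-0.45554) / (0.1922·(+0.54171)) = -0.46617 rad/s; magnitude 0.46617 rad/s.

0.466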